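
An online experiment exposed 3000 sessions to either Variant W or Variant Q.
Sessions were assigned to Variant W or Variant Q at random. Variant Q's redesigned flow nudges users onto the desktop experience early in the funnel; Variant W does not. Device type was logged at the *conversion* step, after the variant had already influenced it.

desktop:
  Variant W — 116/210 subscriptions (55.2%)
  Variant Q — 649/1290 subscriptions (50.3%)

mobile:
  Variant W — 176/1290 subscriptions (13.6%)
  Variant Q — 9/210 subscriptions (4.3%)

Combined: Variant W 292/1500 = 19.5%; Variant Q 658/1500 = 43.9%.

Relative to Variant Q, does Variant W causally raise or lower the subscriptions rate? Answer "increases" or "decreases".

decreases

Within every device type level Variant W has the higher rate, yet pooled Variant Q does — Simpson's reversal.
Stratifying would compare variants among sessions the variants themselves sorted into device type groups — a form of selection on an intermediate. The unconditioned pooled rates give the total causal effect.
Pooled: Variant W 19.5% vs Variant Q 43.9%; Variant Q is higher overall.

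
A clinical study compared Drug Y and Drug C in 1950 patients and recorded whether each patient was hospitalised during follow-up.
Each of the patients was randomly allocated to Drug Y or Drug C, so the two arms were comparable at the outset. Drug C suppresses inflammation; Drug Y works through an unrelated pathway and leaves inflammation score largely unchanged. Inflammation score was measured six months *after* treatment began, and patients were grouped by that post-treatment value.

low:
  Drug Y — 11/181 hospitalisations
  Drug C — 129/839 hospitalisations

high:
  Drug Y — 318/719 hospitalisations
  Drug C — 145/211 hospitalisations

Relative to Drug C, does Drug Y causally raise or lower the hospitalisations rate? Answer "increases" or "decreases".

increases

Inflammation score lies on the pathway drug → inflammation score → outcome, so adjusting for it blocks the indirect effect. For the total causal effect of drug, use the unadjusted pooled rates.
Pooled: Drug Y 36.6% vs Drug C 26.1%; Drug C is lower overall.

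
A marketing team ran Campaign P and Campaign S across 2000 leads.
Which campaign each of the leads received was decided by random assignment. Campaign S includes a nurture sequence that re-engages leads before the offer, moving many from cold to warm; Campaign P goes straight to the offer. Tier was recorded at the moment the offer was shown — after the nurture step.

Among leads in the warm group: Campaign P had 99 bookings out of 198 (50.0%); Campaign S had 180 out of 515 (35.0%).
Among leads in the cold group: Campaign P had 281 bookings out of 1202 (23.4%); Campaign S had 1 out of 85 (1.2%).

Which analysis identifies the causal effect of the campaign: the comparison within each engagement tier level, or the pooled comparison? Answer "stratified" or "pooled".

pooled

The stratified and pooled comparisons disagree (Campaign P wins within each engagement tier; Campaign S wins overall), so the answer turns on the causal role of engagement tier.
The distribution of engagement tier is itself part of what the campaign does — it is an intermediate outcome. Holding it fixed would remove that part of the effect; the total effect is the pooled difference.
Pooled: Campaign P 27.1% vs Campaign S 30.2%; Campaign S is higher overall.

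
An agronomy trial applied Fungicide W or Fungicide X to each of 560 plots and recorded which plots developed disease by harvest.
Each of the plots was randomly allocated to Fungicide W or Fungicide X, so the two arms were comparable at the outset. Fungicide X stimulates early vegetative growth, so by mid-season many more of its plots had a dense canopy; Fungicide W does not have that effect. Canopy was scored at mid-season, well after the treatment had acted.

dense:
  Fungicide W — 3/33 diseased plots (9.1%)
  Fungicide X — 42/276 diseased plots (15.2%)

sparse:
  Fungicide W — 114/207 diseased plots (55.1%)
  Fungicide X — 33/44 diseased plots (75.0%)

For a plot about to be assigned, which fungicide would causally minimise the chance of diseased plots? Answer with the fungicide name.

Fungicide W is lower inside every mid-season canopy stratum but Fungicide X is lower in aggregate. Whether to stratify depends on how mid-season canopy relates to the fungicide.
Stratifying would compare fungicides among plots the fungicides themselves sorted into mid-season canopy groups — a form of selection on an intermediate. The unconditioned pooled rates give the total causal effect.
Pooled: Fungicide W 48.8% vs Fungicide X 23.4%; Fungicide X is lower overall.

Fungicide X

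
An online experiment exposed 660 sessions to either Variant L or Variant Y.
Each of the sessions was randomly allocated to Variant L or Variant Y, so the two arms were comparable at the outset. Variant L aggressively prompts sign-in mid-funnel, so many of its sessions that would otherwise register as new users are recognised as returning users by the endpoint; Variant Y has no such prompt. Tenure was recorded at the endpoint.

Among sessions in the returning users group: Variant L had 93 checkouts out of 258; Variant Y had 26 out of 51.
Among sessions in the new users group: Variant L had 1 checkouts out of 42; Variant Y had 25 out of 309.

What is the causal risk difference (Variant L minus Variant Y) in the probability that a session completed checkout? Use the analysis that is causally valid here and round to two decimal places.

+0.17

Stratifying would compare variants among sessions the variants themselves sorted into user tenure groups — a form of selection on an intermediate. The unconditioned pooled rates give the total causal effect.
The causal difference is the pooled difference: 0.313 − 0.142 = +0.172.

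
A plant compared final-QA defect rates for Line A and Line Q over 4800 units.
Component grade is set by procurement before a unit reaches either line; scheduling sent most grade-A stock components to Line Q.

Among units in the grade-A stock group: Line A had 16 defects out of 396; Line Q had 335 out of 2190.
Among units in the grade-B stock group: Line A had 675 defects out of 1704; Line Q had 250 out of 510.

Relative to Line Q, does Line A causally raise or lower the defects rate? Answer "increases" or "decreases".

Component grade satisfies the back-door criterion: it is not a descendant of the line, and it blocks the spurious path from line to outcome. Adjusting for it (i.e., using the within-component grade rates) gives the causal effect.
Within each level — grade-A stock: 4.0% vs 15.3%; grade-B stock: 39.6% vs 49.0% — Line A is lower every time.

decreases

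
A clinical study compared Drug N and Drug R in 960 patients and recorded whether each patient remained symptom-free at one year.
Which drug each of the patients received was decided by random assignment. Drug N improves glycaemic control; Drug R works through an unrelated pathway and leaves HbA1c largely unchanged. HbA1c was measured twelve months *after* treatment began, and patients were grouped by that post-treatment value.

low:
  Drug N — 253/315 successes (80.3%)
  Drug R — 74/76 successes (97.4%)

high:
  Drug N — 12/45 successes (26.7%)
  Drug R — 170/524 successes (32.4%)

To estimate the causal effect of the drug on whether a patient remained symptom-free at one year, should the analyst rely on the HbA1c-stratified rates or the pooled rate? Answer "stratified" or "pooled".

pooled

Drug R is higher inside every HbA1c stratum but Drug N is higher in aggregate. Whether to stratify depends on how HbA1c relates to the drug.
HbA1c here is a post-treatment variable shaped by the drug; conditioning on it would introduce bias rather than remove it. The overall comparison is the causal one.
Pooled: Drug N 73.6% vs Drug R 40.7%; Drug N is higher overall.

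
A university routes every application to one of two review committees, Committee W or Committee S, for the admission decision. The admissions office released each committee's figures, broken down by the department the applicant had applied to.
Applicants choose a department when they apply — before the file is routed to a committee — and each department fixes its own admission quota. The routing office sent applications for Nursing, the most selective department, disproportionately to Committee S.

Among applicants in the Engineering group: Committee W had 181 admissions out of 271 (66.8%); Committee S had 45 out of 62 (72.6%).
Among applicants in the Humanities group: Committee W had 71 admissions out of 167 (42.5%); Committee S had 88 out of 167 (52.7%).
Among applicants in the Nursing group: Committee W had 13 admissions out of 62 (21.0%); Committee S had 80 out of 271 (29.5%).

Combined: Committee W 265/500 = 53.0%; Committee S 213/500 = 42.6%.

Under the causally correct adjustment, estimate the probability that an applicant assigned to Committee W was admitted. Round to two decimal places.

0.43

Within every department level Committee S has the higher rate, yet pooled Committee W does — Simpson's reversal.
Nothing the review committee does changes department; the imbalance is an allocation artefact. With department also predicting the outcome, the pooled figure is confounded, and the within-stratum comparison is the causal one.
Standardising Committee W to the population department mix: 0.333·181/271 + 0.334·71/167 + 0.333·13/62 = 0.434.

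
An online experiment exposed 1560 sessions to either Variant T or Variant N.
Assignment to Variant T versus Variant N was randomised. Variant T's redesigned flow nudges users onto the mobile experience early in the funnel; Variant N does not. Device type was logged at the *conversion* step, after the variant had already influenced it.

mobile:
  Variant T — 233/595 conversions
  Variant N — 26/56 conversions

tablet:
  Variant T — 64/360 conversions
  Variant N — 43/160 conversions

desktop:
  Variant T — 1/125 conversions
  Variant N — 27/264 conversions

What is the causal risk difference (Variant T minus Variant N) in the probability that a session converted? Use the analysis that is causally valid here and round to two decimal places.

The stratified and pooled comparisons disagree (Variant N wins within each device type; Variant T wins overall), so the answer turns on the causal role of device type.
Stratifying would compare variants among sessions the variants themselves sorted into device type groups — a form of selection on an intermediate. The unconditioned pooled rates give the total causal effect.
The causal difference is the pooled difference: 0.276 − 0.200 = +0.076.

+0.08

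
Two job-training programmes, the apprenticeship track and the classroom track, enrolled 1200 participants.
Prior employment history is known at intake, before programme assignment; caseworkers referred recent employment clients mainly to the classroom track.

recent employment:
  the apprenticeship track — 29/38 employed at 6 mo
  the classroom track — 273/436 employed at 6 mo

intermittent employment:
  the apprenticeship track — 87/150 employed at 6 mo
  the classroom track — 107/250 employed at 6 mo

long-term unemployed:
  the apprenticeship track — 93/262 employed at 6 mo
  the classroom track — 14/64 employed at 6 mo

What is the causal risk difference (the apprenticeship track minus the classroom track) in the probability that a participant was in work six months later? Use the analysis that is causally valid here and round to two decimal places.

Here prior employment history is a common cause — it drives both which programme a case falls under and the outcome. The crude comparison mixes populations; the stratum-specific rates are the causally relevant ones.
Adjusting over the population distribution of prior employment history: 0.395·(0.763−0.626) + 0.333·(0.580−0.428) + 0.272·(0.355−0.219) = +0.142.

+0.14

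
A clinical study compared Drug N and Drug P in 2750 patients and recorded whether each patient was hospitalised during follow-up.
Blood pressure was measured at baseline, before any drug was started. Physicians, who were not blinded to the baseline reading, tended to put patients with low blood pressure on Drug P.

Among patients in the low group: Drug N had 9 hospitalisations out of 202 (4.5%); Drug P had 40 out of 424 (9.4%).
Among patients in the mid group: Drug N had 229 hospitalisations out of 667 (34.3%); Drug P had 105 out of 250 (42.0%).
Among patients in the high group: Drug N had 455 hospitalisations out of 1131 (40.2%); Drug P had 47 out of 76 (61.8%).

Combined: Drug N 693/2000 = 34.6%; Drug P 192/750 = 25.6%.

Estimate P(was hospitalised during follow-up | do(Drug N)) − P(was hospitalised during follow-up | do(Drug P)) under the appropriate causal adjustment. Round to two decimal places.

-0.13

Within every blood pressure level Drug N has the lower rate, yet pooled Drug P does — Simpson's reversal.
Blood pressure satisfies the back-door criterion: it is not a descendant of the drug, and it blocks the spurious path from drug to outcome. Adjusting for it (i.e., using the within-blood pressure rates) gives the causal effect.
Adjusting over the population distribution of blood pressure: 0.228·(0.045−0.094) + 0.333·(0.343−0.420) + 0.439·(0.402−0.618) = -0.132.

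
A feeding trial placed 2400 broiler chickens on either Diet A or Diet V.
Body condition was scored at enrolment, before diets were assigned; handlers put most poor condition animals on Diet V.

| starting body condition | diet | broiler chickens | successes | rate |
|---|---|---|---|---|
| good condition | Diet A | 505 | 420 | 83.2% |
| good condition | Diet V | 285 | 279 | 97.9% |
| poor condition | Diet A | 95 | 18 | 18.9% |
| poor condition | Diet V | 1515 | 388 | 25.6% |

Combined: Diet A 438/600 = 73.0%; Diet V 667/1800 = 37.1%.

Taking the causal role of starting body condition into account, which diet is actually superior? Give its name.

Diet V

The starting body condition-specific comparison favours Diet V throughout, but the pooled figures favour Diet A. The question is whether to condition on starting body condition.
Nothing the diet does changes starting body condition; the imbalance is an allocation artefact. With starting body condition also predicting the outcome, the pooled figure is confounded, and the within-stratum comparison is the causal one.
Within each level — good condition: 83.2% vs 97.9%; poor condition: 18.9% vs 25.6% — Diet V is higher every time.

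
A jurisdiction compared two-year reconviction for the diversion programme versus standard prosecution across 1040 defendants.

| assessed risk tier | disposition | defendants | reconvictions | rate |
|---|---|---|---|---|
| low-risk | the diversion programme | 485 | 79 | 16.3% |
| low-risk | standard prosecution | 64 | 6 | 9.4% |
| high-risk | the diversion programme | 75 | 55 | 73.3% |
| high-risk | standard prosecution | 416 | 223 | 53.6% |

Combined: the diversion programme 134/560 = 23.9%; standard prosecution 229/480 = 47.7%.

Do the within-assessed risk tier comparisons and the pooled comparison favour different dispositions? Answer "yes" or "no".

Within each assessed risk tier level (low-risk 16.3% vs 9.4%; high-risk 73.3% vs 53.6%), standard prosecution has the lower rate every time. Pooled: 23.9% vs 47.7% — the diversion programme has the lower rate overall. The two comparisons disagree.

yes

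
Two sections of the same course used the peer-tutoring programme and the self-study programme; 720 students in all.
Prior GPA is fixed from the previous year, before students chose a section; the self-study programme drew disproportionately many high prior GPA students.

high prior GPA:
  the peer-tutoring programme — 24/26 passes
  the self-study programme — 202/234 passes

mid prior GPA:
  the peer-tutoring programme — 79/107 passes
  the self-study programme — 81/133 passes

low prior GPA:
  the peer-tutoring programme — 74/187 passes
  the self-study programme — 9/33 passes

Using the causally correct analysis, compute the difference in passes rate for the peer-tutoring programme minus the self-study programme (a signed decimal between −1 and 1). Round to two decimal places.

+0.10

The stratified and pooled comparisons disagree (the peer-tutoring programme wins within each prior GPA band; the self-study programme wins overall), so the answer turns on the causal role of prior GPA band.
Prior GPA band differs across teaching methods for reasons unrelated to any effect of the teaching method itself, and it separately predicts the outcome — a classic confounder. We must compare within prior GPA band levels.
Adjusting over the population distribution of prior GPA band: 0.361·(0.923−0.863) + 0.333·(0.738−0.609) + 0.306·(0.396−0.273) = +0.102.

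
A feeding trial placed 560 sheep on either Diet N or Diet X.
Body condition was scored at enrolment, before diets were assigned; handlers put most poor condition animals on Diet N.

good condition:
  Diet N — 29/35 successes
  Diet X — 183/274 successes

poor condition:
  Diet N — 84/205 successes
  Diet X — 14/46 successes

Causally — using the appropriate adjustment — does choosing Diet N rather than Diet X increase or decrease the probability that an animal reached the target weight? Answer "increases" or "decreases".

Starting body condition differs across diets for reasons unrelated to any effect of the diet itself, and it separately predicts the outcome — a classic confounder. We must compare within starting body condition levels.
Within each level — good condition: 82.9% vs 66.8%; poor condition: 41.0% vs 30.4% — Diet N is higher every time.

increases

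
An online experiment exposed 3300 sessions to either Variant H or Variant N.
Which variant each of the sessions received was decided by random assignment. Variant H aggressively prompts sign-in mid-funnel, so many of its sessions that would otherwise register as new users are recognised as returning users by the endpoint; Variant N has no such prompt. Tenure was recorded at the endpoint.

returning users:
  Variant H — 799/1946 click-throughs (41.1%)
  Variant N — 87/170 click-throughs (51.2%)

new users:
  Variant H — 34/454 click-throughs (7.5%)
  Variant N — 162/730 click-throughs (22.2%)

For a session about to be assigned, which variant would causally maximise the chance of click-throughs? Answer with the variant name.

User tenure is downstream of the variant. One should not condition on a consequence of treatment, so the overall rates are the right comparison.
Pooled: Variant H 34.7% vs Variant N 27.7%; Variant H is higher overall.

Variant H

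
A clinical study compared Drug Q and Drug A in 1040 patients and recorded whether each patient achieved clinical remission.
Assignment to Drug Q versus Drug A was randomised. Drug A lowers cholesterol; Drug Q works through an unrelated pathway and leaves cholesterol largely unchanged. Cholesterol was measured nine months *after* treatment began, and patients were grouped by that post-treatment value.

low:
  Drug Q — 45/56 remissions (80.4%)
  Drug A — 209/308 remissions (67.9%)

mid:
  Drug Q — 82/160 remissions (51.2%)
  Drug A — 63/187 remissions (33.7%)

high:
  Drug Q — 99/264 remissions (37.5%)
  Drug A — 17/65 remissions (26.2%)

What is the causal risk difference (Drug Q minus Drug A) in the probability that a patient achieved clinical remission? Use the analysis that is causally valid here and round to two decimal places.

-0.05

Because the drug influences cholesterol, cholesterol is a post-treatment mediator, not a confounder. Stratifying on it would bias the estimate; the causal effect is the crude pooled difference.
The causal difference is the pooled difference: 0.471 − 0.516 = -0.045.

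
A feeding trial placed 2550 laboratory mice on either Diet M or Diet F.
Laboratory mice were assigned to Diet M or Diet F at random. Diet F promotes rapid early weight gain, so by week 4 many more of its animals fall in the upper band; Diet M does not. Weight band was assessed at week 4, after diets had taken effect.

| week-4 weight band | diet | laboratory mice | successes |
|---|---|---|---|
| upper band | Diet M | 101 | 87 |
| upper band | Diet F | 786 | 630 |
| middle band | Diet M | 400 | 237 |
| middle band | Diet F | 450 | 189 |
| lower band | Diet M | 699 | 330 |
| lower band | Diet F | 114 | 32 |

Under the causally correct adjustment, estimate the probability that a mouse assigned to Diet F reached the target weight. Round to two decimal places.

Week-4 weight band is recorded after the diet and is itself shifted by it — it sits on the causal path from diet to outcome. Conditioning on a mediator would strip out part of the effect we want; the pooled comparison gives the total causal effect.
So P(outcome | do(Diet F)) is just the pooled rate for Diet F: 851/1350 = 0.630.

0.63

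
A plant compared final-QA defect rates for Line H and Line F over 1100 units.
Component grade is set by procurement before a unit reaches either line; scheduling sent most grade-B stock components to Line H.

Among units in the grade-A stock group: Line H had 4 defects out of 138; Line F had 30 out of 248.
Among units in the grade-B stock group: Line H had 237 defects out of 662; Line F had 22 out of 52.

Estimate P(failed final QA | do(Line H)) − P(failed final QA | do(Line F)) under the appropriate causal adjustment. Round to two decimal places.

Component grade differs across lines for reasons unrelated to any effect of the line itself, and it separately predicts the outcome — a classic confounder. We must compare within component grade levels.
Adjusting over the population distribution of component grade: 0.351·(0.029−0.121) + 0.649·(0.358−0.423) = -0.075.

-0.07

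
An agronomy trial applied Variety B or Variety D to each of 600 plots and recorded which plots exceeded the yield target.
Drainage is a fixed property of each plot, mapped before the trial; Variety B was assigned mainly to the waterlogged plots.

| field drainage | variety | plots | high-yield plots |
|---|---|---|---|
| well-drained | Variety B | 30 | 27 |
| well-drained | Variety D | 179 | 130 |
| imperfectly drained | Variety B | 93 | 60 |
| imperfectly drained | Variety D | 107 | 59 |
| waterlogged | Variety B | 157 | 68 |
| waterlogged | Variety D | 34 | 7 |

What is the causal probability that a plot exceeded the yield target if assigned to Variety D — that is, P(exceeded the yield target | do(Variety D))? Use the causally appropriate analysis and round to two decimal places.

0.50

The field drainage-specific comparison favours Variety B throughout, but the pooled figures favour Variety D. The question is whether to condition on field drainage.
Nothing the variety does changes field drainage; the imbalance is an allocation artefact. With field drainage also predicting the outcome, the pooled figure is confounded, and the within-stratum comparison is the causal one.
Standardising Variety D to the population field drainage mix: 0.348·130/179 + 0.333·59/107 + 0.318·7/34 = 0.502.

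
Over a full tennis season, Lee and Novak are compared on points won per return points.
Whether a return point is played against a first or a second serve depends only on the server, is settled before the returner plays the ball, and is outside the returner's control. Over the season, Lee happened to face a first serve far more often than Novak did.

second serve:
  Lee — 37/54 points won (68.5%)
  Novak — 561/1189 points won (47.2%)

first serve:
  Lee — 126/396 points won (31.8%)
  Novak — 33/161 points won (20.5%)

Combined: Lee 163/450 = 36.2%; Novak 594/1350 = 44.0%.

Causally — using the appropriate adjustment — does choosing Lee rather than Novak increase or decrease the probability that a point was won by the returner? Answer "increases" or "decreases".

Within every serve type level Lee has the higher rate, yet pooled Novak does — Simpson's reversal.
Nothing the player does changes serve type; the imbalance is an allocation artefact. With serve type also predicting the outcome, the pooled figure is confounded, and the within-stratum comparison is the causal one.
Within each level — second serve: 68.5% vs 47.2%; first serve: 31.8% vs 20.5% — Lee is higher every time.

increases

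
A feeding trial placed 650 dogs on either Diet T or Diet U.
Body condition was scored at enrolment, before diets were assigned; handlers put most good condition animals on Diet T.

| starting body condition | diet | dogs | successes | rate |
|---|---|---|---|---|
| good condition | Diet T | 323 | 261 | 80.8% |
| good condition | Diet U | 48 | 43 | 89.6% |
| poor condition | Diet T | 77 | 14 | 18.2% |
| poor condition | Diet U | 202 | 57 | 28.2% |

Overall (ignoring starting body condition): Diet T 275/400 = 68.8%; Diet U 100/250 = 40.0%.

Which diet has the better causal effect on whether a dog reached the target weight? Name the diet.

Diet U

Diet U is higher inside every starting body condition stratum but Diet T is higher in aggregate. Whether to stratify depends on how starting body condition relates to the diet.
Since starting body condition is a pre-existing factor (not a product of the diet) and it affects the outcome on its own, it is a confounder. The stratified rates, not the pooled rate, identify the causal effect.
Within each level — good condition: 80.8% vs 89.6%; poor condition: 18.2% vs 28.2% — Diet U is higher every time.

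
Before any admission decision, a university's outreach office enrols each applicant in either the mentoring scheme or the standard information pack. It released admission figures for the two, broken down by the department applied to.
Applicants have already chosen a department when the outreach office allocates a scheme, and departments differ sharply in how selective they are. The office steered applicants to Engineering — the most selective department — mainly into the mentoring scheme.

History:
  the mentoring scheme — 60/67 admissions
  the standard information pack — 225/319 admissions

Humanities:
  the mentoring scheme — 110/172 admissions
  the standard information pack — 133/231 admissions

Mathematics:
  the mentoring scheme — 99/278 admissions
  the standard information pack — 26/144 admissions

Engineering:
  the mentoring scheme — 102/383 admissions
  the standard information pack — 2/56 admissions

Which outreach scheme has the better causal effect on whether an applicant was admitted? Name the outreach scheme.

The stratified and pooled comparisons disagree (the mentoring scheme wins within each department; the standard information pack wins overall), so the answer turns on the causal role of department.
The imbalance in department arose from how applicants were allocated, not from anything the outreach scheme did; and department independently affects the outcome. The pooled gap is confounded — condition on department.
Within each level — History: 89.6% vs 70.5%; Humanities: 64.0% vs 57.6%; Mathematics: 35.6% vs 18.1%; Engineering: 26.6% vs 3.6% — the mentoring scheme is higher every time.

the mentoring scheme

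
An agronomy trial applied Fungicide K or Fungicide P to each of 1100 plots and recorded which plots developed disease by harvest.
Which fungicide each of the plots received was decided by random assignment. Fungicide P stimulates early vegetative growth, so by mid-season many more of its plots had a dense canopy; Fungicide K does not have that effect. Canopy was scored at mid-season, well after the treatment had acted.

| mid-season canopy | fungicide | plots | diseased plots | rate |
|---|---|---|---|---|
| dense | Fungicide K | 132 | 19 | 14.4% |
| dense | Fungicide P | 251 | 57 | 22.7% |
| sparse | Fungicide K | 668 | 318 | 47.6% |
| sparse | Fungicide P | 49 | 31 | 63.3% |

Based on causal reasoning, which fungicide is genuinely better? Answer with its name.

The stratified and pooled comparisons disagree (Fungicide K wins within each mid-season canopy; Fungicide P wins overall), so the answer turns on the causal role of mid-season canopy.
Mid-season canopy lies on the pathway fungicide → mid-season canopy → outcome, so adjusting for it blocks the indirect effect. For the total causal effect of fungicide, use the unadjusted pooled rates.
Pooled: Fungicide K 42.1% vs Fungicide P 29.3%; Fungicide P is lower overall.

Fungicide P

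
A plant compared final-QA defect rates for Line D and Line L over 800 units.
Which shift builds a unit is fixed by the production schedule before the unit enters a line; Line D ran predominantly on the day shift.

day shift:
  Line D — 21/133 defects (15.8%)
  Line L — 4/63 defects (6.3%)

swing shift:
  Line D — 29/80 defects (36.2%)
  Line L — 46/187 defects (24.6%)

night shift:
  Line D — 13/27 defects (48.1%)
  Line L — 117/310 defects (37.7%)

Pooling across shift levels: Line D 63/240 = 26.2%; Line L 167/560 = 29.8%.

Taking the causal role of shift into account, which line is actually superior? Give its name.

Line L

Shift differs across lines for reasons unrelated to any effect of the line itself, and it separately predicts the outcome — a classic confounder. We must compare within shift levels.
Within each level — day shift: 15.8% vs 6.3%; swing shift: 36.2% vs 24.6%; night shift: 48.1% vs 37.7% — Line L is lower every time.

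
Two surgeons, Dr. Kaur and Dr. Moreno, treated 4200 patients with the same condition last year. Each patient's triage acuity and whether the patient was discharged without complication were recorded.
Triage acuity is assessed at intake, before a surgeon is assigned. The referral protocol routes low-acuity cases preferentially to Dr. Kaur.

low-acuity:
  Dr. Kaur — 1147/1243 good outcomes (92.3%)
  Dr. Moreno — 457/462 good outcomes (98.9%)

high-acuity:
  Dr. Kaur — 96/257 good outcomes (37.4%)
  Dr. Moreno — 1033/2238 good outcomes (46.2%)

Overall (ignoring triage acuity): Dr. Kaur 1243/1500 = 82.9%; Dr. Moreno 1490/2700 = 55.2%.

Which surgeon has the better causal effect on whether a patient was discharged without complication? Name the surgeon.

The imbalance in triage acuity arose from how patients were allocated, not from anything the surgeon did; and triage acuity independently affects the outcome. The pooled gap is confounded — condition on triage acuity.
Within each level — low-acuity: 92.3% vs 98.9%; high-acuity: 37.4% vs 46.2% — Dr. Moreno is higher every time.

Dr. Moreno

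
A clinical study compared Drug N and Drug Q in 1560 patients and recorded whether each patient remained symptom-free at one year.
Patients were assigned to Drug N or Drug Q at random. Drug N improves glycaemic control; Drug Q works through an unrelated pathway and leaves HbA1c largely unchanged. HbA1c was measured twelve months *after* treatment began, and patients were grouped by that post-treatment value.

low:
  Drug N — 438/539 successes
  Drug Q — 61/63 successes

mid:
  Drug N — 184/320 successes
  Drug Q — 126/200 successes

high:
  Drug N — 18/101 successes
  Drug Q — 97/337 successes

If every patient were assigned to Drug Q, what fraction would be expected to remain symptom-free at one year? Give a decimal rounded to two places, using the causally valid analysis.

0.47

HbA1c is downstream of the drug. One should not condition on a consequence of treatment, so the overall rates are the right comparison.
So P(outcome | do(Drug Q)) is just the pooled rate for Drug Q: 284/600 = 0.473.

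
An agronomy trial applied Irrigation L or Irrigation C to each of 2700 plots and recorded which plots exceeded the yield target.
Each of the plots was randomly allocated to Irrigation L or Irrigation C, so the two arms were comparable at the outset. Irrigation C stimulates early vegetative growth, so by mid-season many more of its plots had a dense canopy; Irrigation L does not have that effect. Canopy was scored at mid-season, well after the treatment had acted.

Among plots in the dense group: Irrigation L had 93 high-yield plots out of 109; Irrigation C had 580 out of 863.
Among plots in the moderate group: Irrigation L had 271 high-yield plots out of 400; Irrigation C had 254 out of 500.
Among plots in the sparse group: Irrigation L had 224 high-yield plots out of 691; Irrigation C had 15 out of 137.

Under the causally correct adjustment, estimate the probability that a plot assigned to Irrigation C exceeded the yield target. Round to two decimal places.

0.57

Mid-season canopy is downstream of the irrigation. One should not condition on a consequence of treatment, so the overall rates are the right comparison.
So P(outcome | do(Irrigation C)) is just the pooled rate for Irrigation C: 849/1500 = 0.566.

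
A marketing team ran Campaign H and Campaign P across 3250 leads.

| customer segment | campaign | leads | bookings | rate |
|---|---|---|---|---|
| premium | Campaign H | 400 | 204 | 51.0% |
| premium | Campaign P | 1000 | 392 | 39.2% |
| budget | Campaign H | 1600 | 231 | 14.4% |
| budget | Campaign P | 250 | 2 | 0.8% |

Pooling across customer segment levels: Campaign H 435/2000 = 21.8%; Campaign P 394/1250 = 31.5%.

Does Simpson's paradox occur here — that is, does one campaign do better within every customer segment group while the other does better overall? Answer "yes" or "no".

yes

Within each customer segment level (premium 51.0% vs 39.2%; budget 14.4% vs 0.8%), Campaign H has the higher rate every time. Pooled: 21.8% vs 31.5% — Campaign P has the higher rate overall. The two comparisons disagree.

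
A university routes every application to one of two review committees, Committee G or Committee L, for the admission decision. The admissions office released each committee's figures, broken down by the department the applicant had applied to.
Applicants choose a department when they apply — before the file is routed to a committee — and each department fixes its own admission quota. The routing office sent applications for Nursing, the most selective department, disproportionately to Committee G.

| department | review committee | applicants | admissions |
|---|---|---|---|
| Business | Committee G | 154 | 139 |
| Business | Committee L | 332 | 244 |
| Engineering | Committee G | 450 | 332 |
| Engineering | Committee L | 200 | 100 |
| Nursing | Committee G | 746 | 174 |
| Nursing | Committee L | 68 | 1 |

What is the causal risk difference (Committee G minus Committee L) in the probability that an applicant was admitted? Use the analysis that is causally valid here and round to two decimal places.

The imbalance in department arose from how applicants were allocated, not from anything the review committee did; and department independently affects the outcome. The pooled gap is confounded — condition on department.
Adjusting over the population distribution of department: 0.249·(0.903−0.735) + 0.333·(0.738−0.500) + 0.417·(0.233−0.015) = +0.212.

+0.21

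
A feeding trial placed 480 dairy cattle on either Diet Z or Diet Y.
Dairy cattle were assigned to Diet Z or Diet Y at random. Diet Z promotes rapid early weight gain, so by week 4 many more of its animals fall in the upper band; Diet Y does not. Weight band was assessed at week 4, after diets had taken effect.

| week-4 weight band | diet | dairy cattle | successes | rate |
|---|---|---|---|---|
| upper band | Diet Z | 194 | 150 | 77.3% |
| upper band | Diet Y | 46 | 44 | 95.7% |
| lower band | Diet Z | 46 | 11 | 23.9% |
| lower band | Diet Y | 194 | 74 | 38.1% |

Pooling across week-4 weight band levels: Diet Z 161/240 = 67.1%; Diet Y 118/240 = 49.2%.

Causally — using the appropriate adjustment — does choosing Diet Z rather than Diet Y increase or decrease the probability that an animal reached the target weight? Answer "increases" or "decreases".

The week-4 weight band-specific comparison favours Diet Y throughout, but the pooled figures favour Diet Z. The question is whether to condition on week-4 weight band.
Week-4 weight band lies on the pathway diet → week-4 weight band → outcome, so adjusting for it blocks the indirect effect. For the total causal effect of diet, use the unadjusted pooled rates.
Pooled: Diet Z 67.1% vs Diet Y 49.2%; Diet Z is higher overall.

increases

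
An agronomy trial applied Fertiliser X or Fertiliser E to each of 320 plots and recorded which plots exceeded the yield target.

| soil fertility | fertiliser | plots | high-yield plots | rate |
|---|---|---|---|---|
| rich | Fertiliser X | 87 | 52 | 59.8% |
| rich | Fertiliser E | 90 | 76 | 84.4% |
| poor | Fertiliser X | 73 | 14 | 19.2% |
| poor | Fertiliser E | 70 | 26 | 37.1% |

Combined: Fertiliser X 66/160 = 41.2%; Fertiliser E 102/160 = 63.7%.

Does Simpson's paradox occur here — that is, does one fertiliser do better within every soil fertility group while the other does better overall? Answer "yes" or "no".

no

Within each soil fertility level (rich 59.8% vs 84.4%; poor 19.2% vs 37.1%), Fertiliser E has the higher rate every time. Pooled: 41.2% vs 63.7% — Fertiliser E has the higher rate overall. They agree.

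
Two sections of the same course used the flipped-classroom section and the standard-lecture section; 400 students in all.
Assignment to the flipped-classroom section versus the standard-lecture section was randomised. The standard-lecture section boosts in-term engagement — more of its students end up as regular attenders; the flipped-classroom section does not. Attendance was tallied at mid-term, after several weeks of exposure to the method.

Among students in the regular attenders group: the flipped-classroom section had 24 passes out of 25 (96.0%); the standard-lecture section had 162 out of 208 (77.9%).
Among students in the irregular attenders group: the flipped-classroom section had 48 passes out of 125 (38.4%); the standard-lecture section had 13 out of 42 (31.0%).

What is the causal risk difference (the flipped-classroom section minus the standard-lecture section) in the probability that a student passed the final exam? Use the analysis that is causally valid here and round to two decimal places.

-0.22

The stratified and pooled comparisons disagree (the flipped-classroom section wins within each mid-term attendance; the standard-lecture section wins overall), so the answer turns on the causal role of mid-term attendance.
Mid-term attendance is downstream of the teaching method. One should not condition on a consequence of treatment, so the overall rates are the right comparison.
The causal difference is the pooled difference: 0.480 − 0.700 = -0.220.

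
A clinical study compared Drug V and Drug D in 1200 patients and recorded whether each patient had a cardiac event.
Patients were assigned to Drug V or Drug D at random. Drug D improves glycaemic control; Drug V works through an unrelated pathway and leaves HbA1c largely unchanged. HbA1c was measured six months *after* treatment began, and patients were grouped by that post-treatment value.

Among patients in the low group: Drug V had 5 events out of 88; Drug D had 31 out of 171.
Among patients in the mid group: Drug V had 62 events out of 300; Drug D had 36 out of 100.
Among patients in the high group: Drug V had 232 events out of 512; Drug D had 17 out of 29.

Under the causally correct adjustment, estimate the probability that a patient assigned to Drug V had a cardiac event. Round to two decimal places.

Drug V is lower inside every HbA1c stratum but Drug D is lower in aggregate. Whether to stratify depends on how HbA1c relates to the drug.
HbA1c here is a post-treatment variable shaped by the drug; conditioning on it would introduce bias rather than remove it. The overall comparison is the causal one.
So P(outcome | do(Drug V)) is just the pooled rate for Drug V: 299/900 = 0.332.

0.33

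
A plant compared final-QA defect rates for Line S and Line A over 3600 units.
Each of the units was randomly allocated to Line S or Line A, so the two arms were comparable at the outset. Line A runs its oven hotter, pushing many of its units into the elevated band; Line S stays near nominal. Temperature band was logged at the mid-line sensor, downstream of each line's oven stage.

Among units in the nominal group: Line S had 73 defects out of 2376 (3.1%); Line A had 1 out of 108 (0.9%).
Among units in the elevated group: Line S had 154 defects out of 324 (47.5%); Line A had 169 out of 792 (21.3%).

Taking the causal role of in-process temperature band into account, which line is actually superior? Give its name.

Line S

In-process temperature band is recorded after the line and is itself shifted by it — it sits on the causal path from line to outcome. Conditioning on a mediator would strip out part of the effect we want; the pooled comparison gives the total causal effect.
Pooled: Line S 8.4% vs Line A 18.9%; Line S is lower overall.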